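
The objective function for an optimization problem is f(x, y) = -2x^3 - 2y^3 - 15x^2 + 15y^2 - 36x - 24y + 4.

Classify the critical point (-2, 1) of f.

saddle point

The mixed partial ∂²f/∂x∂y is 0, so the Hessian at any point is diag(f_xx, f_yy) = diag(-6(2x + 5), 6(-2y + 5)).
At (-2, 1): H = diag(-6, 18).
The eigenvalues have opposite signs, so H is indefinite: a saddle point.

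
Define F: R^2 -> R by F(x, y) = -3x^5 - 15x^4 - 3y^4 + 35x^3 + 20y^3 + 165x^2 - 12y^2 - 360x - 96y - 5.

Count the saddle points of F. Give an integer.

F separates as a function of x plus a function of y, so ∇F=0 decouples.
∂F/∂x = -15(x - 2)(x - 1)(x + 3)(x + 4) = 0 at x ∈ {-4, -3, 1, 2}; ∂F/∂y = -12(y - 4)(y - 2)(y + 1) = 0 at y ∈ {-1, 2, 4}.
The Hessian is diagonal: diag(F_xx, F_yy). Second derivatives: F_xx(-4)=450, F_xx(-3)=-300, F_xx(1)=300, F_xx(2)=-450; F_yy(-1)=-180, F_yy(2)=72, F_yy(4)=-120.
Saddle points occur where the two diagonal entries have opposite signs: (-4, -1), (-4, 4), (-3, 2), (1, -1), (1, 4), (2, 2). Count: 6.

6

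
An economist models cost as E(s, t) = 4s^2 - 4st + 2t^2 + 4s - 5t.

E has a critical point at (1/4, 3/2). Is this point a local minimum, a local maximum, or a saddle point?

The Hessian of E is constant: H = [[8, -4], [-4, 4]].
det(H) = 8·4 − (-4)² = 16.
det(H) > 0 and tr(H) = 12 > 0, so H is positive definite and the point is a local minimum.

local minimum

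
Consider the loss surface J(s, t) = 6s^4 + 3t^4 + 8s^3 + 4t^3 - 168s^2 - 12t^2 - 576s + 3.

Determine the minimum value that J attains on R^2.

J(s,t) separates as P(s) + Q(t) + 3, so its minimum is min P + min Q + 3.
P'(s) = 24(s - 4)(s + 2)(s + 3) vanishes at s ∈ {-3, -2, 4}; Q'(t) = 12t(t - 1)(t + 2) vanishes at t ∈ {-2, 0, 1}.
Local minima of P (where P''>0): P(-3)=486, P(4)=-2944. Local minima of Q: Q(-2)=-32, Q(1)=-5.
So the global minimum of J is P(4) + Q(-2) + 3 = -2944 − 32 + 3 = -2973, attained at (4, -2).

-2973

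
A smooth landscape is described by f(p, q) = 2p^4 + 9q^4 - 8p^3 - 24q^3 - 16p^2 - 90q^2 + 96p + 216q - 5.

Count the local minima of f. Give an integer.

4

f separates as a function of p plus a function of q, so ∇f=0 decouples.
∂f/∂p = 8(p - 3)(p - 2)(p + 2) = 0 at p ∈ {-2, 2, 3}; ∂f/∂q = 36(q - 3)(q - 1)(q + 2) = 0 at q ∈ {-2, 1, 3}.
The Hessian is diagonal: diag(f_pp, f_qq). Second derivatives: f_pp(-2)=160, f_pp(2)=-32, f_pp(3)=40; f_qq(-2)=540, f_qq(1)=-216, f_qq(3)=360.
Local minima occur where both diagonal entries positive: (-2, -2), (-2, 3), (3, -2), (3, 3). Count: 4.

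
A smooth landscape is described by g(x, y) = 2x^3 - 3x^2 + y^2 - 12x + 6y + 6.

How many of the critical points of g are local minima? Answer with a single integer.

g separates as a function of x plus a function of y, so ∇g=0 decouples.
∂g/∂x = 6(x - 2)(x + 1) = 0 at x ∈ {-1, 2}; ∂g/∂y = 2(y + 3) = 0 at y ∈ {-3}.
The Hessian is diagonal: diag(g_xx, g_yy). Second derivatives: g_xx(-1)=-18, g_xx(2)=18; g_yy(-3)=2.
Local minima occur where both diagonal entries positive: (2, -3). Count: 1.

1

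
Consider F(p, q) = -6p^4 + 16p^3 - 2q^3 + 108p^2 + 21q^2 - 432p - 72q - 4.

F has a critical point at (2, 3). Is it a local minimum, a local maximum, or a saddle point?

local minimum

The mixed partial ∂²F/∂p∂q is 0, so the Hessian at any point is diag(F_pp, F_qq) = diag(24(-3p^2 + 4p + 9), 6(-2q + 7)).
At (2, 3): H = diag(120, 6).
Both eigenvalues are positive, so H is positive definite: a local minimum.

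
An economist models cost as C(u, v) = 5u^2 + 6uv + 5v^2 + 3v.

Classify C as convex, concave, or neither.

C is quadratic, so its Hessian is the constant matrix H = [[10, 6], [6, 10]].
det(H) = 64, tr(H) = 20.
det(H) > 0 and tr(H) > 0, so H is positive definite everywhere: convex.

convex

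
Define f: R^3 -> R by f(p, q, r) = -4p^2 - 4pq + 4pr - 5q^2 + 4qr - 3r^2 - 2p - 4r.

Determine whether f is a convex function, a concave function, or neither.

f is quadratic, so its Hessian is the constant matrix H = [[-8, -4, 4], [-4, -10, 4], [4, 4, -6]].
Leading principal minors: -8, 64, -224.
Signs alternate −, +, − ⇒ H ≺ 0 ⇒ concave.

concave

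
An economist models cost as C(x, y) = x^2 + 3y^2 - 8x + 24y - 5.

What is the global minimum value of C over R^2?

C(x,y) separates as P(x) + Q(y) − 5, so its minimum is min P + min Q − 5.
P'(x) = 2x - 8 vanishes at x ∈ {4}; Q'(y) = 6y + 24 vanishes at y ∈ {-4}.
Local minima of P (where P''>0): P(4)=-16. Local minima of Q: Q(-4)=-48.
So the global minimum of C is P(4) + Q(-4) − 5 = -16 − 48 − 5 = -69, attained at (4, -4).

-69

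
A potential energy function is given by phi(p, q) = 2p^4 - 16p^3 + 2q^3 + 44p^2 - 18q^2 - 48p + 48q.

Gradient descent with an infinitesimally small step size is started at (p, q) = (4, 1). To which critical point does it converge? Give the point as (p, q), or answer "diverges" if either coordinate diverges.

phi is separable, so gradient descent decouples: p follows -∂phi/∂p, q follows -∂phi/∂q.
∂phi/∂p = 8(p - 3)(p - 2)(p - 1); at p=4 this is 48, so p decreases.
∂phi/∂q = 6(q - 4)(q - 2); at q=1 this is 18, so q decreases.
The q-coordinate has no critical point in that direction and runs off to infinity.

diverges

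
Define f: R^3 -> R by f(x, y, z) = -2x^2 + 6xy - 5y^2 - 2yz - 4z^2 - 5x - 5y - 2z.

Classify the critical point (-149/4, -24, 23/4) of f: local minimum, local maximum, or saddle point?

The Hessian is constant: H = [[-4, 6, 0], [6, -10, -2], [0, -2, -8]].
Leading principal minors: Δ₁ = -4, Δ₂ = 4, Δ₃ = -16.
The minors alternate sign starting negative (−, +, −), so H is negative definite: a local maximum.

local maximum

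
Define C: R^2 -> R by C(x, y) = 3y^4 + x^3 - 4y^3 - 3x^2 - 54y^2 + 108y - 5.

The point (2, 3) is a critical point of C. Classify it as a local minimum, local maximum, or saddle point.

local minimum

The mixed partial ∂²C/∂x∂y is 0, so the Hessian at any point is diag(C_xx, C_yy) = diag(6(x - 1), 12(3y^2 - 2y - 9)).
At (2, 3): H = diag(6, 144).
Both eigenvalues are positive, so H is positive definite: a local minimum.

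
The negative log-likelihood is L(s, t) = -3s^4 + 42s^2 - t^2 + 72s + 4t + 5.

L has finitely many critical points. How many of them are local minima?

L separates as a function of s plus a function of t, so ∇L=0 decouples.
∂L/∂s = -12(s - 3)(s + 1)(s + 2) = 0 at s ∈ {-2, -1, 3}; ∂L/∂t = -2(t - 2) = 0 at t ∈ {2}.
The Hessian is diagonal: diag(L_ss, L_tt). Second derivatives: L_ss(-2)=-60, L_ss(-1)=48, L_ss(3)=-240; L_tt(2)=-2.
Local minima occur where both diagonal entries positive: none. Count: 0.

0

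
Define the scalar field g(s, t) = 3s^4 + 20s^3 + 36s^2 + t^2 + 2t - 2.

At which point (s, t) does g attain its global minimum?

g(s,t) separates as P(s) + Q(t) − 2, so its minimum is min P + min Q − 2.
P'(s) = 12s(s + 2)(s + 3) vanishes at s ∈ {-3, -2, 0}; Q'(t) = 2(t + 1) vanishes at t ∈ {-1}.
Local minima of P (where P''>0): P(-3)=27, P(0)=0. Local minima of Q: Q(-1)=-1.
So the global minimum of g is P(0) + Q(-1) − 2 = 0 − 1 − 2 = -3, attained at (0, -1).

(0, -1)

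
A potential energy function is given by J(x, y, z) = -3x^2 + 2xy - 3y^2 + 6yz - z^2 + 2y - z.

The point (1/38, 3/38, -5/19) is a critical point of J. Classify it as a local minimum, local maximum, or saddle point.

saddle point

The Hessian is constant: H = [[-6, 2, 0], [2, -6, 6], [0, 6, -2]].
Leading principal minors: Δ₁ = -6, Δ₂ = 32, Δ₃ = 152.
The minors fit neither the all-positive nor the alternating-sign pattern, so H is indefinite: a saddle point.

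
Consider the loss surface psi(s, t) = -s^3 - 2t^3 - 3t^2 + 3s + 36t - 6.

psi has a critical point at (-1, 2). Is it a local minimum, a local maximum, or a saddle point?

The mixed partial ∂²psi/∂s∂t is 0, so the Hessian at any point is diag(psi_ss, psi_tt) = diag(-6s, -6(2t + 1)).
At (-1, 2): H = diag(6, -30).
The eigenvalues have opposite signs, so H is indefinite: a saddle point.

saddle point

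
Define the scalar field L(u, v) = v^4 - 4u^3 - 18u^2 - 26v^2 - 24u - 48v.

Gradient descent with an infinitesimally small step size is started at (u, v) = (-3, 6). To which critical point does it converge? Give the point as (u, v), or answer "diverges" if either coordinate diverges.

L is separable, so gradient descent decouples: u follows -∂L/∂u, v follows -∂L/∂v.
∂L/∂u = -12(u + 1)(u + 2); at u=-3 this is -24, so u increases.
∂L/∂v = 4(v - 4)(v + 1)(v + 3); at v=6 this is 504, so v decreases.
u converges to its nearest critical value -2 (a local min of the u-part); v converges to 4. The iterate converges to (-2, 4).

(-2, 4)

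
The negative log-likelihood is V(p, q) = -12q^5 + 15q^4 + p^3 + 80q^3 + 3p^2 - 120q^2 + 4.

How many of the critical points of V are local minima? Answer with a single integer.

2

V separates as a function of p plus a function of q, so ∇V=0 decouples.
∂V/∂p = 3p(p + 2) = 0 at p ∈ {-2, 0}; ∂V/∂q = -60q(q - 2)(q - 1)(q + 2) = 0 at q ∈ {-2, 0, 1, 2}.
The Hessian is diagonal: diag(V_pp, V_qq). Second derivatives: V_pp(-2)=-6, V_pp(0)=6; V_qq(-2)=1440, V_qq(0)=-240, V_qq(1)=180, V_qq(2)=-480.
Local minima occur where both diagonal entries positive: (0, -2), (0, 1). Count: 2.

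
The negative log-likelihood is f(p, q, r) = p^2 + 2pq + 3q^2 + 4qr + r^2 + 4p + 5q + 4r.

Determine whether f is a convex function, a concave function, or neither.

f is quadratic, so its Hessian is the constant matrix H = [[2, 2, 0], [2, 6, 4], [0, 4, 2]].
Leading principal minors: 2, 8, -16.
Neither pattern holds ⇒ H is indefinite ⇒ neither convex nor concave.

neither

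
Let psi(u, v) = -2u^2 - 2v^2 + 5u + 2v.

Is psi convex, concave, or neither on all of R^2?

concave

psi is quadratic, so its Hessian is the constant matrix H = [[-4, 0], [0, -4]].
det(H) = 16, tr(H) = -8.
det(H) > 0 and tr(H) < 0, so H is negative definite everywhere: concave.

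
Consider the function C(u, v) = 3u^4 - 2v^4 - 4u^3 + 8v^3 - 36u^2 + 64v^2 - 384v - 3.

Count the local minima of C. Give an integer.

C separates as a function of u plus a function of v, so ∇C=0 decouples.
∂C/∂u = 12u(u - 3)(u + 2) = 0 at u ∈ {-2, 0, 3}; ∂C/∂v = -8(v - 4)(v - 3)(v + 4) = 0 at v ∈ {-4, 3, 4}.
The Hessian is diagonal: diag(C_uu, C_vv). Second derivatives: C_uu(-2)=120, C_uu(0)=-72, C_uu(3)=180; C_vv(-4)=-448, C_vv(3)=56, C_vv(4)=-64.
Local minima occur where both diagonal entries positive: (-2, 3), (3, 3). Count: 2.

2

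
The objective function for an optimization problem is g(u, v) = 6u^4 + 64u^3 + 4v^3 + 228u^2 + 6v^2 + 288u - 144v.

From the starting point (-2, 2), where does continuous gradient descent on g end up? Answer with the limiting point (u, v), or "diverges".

(-1, 3)

g is separable, so gradient descent decouples: u follows -∂g/∂u, v follows -∂g/∂v.
∂g/∂u = 24(u + 1)(u + 3)(u + 4); at u=-2 this is -48, so u increases.
∂g/∂v = 12(v - 3)(v + 4); at v=2 this is -72, so v increases.
u converges to its nearest critical value -1 (a local min of the u-part); v converges to 3. The iterate converges to (-1, 3).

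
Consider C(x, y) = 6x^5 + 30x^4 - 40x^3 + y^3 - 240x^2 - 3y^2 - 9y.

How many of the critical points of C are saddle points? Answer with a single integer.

4

C separates as a function of x plus a function of y, so ∇C=0 decouples.
∂C/∂x = 30x(x - 2)(x + 2)(x + 4) = 0 at x ∈ {-4, -2, 0, 2}; ∂C/∂y = 3(y - 3)(y + 1) = 0 at y ∈ {-1, 3}.
The Hessian is diagonal: diag(C_xx, C_yy). Second derivatives: C_xx(-4)=-1440, C_xx(-2)=480, C_xx(0)=-480, C_xx(2)=1440; C_yy(-1)=-12, C_yy(3)=12.
Saddle points occur where the two diagonal entries have opposite signs: (-4, 3), (-2, -1), (0, 3), (2, -1). Count: 4.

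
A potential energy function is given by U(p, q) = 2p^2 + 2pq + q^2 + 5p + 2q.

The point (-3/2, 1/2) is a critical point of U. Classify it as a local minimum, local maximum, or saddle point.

The Hessian of U is constant: H = [[4, 2], [2, 2]].
det(H) = 4·2 − 2² = 4.
det(H) > 0 and tr(H) = 6 > 0, so H is positive definite and the point is a local minimum.

local minimum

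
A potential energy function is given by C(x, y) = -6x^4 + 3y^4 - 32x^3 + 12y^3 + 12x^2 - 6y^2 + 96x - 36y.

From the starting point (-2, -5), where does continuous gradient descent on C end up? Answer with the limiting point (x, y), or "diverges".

C is separable, so gradient descent decouples: x follows -∂C/∂x, y follows -∂C/∂y.
∂C/∂x = -24(x - 1)(x + 1)(x + 4); at x=-2 this is -144, so x increases.
∂C/∂y = 12(y - 1)(y + 1)(y + 3); at y=-5 this is -576, so y increases.
x converges to its nearest critical value -1 (a local min of the x-part); y converges to -3. The iterate converges to (-1, -3).

(-1, -3)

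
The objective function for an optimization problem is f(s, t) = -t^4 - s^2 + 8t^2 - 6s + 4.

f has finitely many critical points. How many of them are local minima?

0

f separates as a function of s plus a function of t, so ∇f=0 decouples.
∂f/∂s = -2(s + 3) = 0 at s ∈ {-3}; ∂f/∂t = -4t(t - 2)(t + 2) = 0 at t ∈ {-2, 0, 2}.
The Hessian is diagonal: diag(f_ss, f_tt). Second derivatives: f_ss(-3)=-2; f_tt(-2)=-32, f_tt(0)=16, f_tt(2)=-32.
Local minima occur where both diagonal entries positive: none. Count: 0.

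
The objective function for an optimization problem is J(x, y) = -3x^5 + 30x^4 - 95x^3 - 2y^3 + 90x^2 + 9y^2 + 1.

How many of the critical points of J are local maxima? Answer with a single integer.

J separates as a function of x plus a function of y, so ∇J=0 decouples.
∂J/∂x = -15x(x - 4)(x - 3)(x - 1) = 0 at x ∈ {0, 1, 3, 4}; ∂J/∂y = -6y(y - 3) = 0 at y ∈ {0, 3}.
The Hessian is diagonal: diag(J_xx, J_yy). Second derivatives: J_xx(0)=180, J_xx(1)=-90, J_xx(3)=90, J_xx(4)=-180; J_yy(0)=18, J_yy(3)=-18.
Local maxima occur where both diagonal entries negative: (1, 3), (4, 3). Count: 2.

2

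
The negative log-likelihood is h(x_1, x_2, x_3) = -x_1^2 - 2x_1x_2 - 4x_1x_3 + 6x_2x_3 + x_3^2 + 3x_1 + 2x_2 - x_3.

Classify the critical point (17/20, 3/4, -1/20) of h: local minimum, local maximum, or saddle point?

saddle point

The Hessian is constant: H = [[-2, -2, -4], [-2, 0, 6], [-4, 6, 2]].
Leading principal minors: Δ₁ = -2, Δ₂ = -4, Δ₃ = 160.
The minors fit neither the all-positive nor the alternating-sign pattern, so H is indefinite: a saddle point.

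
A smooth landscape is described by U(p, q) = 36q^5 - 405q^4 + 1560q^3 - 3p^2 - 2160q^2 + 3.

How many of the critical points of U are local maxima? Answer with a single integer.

2

U separates as a function of p plus a function of q, so ∇U=0 decouples.
∂U/∂p = -6p = 0 at p ∈ {0}; ∂U/∂q = 180q(q - 4)(q - 3)(q - 2) = 0 at q ∈ {0, 2, 3, 4}.
The Hessian is diagonal: diag(U_pp, U_qq). Second derivatives: U_pp(0)=-6; U_qq(0)=-4320, U_qq(2)=720, U_qq(3)=-540, U_qq(4)=1440.
Local maxima occur where both diagonal entries negative: (0, 0), (0, 3). Count: 2.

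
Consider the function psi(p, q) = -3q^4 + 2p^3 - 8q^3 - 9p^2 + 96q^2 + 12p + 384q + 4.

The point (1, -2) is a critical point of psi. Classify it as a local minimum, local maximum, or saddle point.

saddle point

The mixed partial ∂²psi/∂p∂q is 0, so the Hessian at any point is diag(psi_pp, psi_qq) = diag(6(2p - 3), 12(-3q^2 - 4q + 16)).
At (1, -2): H = diag(-6, 144).
The eigenvalues have opposite signs, so H is indefinite: a saddle point.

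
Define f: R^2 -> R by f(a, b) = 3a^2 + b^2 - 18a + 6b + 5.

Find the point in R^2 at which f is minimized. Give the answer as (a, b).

(3, -3)

f(a,b) separates as P(a) + Q(b) + 5, so its minimum is min P + min Q + 5.
P'(a) = 6a - 18 vanishes at a ∈ {3}; Q'(b) = 2b + 6 vanishes at b ∈ {-3}.
Local minima of P (where P''>0): P(3)=-27. Local minima of Q: Q(-3)=-9.
So the global minimum of f is P(3) + Q(-3) + 5 = -27 − 9 + 5 = -31, attained at (3, -3).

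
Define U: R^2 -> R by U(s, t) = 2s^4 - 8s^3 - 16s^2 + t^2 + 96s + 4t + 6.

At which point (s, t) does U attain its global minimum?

U(s,t) separates as P(s) + Q(t) + 6, so its minimum is min P + min Q + 6.
P'(s) = 8(s - 3)(s - 2)(s + 2) vanishes at s ∈ {-2, 2, 3}; Q'(t) = 2(t + 2) vanishes at t ∈ {-2}.
Local minima of P (where P''>0): P(-2)=-160, P(3)=90. Local minima of Q: Q(-2)=-4.
So the global minimum of U is P(-2) + Q(-2) + 6 = -160 − 4 + 6 = -158, attained at (-2, -2).

(-2, -2)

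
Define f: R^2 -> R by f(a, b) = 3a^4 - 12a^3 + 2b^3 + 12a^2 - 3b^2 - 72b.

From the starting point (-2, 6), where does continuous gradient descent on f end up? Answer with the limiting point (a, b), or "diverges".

(0, 4)

f is separable, so gradient descent decouples: a follows -∂f/∂a, b follows -∂f/∂b.
∂f/∂a = 12a(a - 2)(a - 1); at a=-2 this is -288, so a increases.
∂f/∂b = 6(b - 4)(b + 3); at b=6 this is 108, so b decreases.
a converges to its nearest critical value 0 (a local min of the a-part); b converges to 4. The iterate converges to (0, 4).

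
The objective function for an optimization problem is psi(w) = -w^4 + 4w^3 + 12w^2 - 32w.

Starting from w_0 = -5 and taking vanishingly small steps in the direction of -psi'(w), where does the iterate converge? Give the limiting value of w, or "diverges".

psi'(w) = -4(w - 4)(w - 1)(w + 2), so psi'(-5) = 648.
Gradient descent moves in the -psi' direction, i.e. w is decreasing.
There is no critical point below w=-5, and psi' keeps the same sign, so the iterate runs off to −∞.

diverges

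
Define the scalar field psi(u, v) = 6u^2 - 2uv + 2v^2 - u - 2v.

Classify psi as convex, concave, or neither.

psi is quadratic, so its Hessian is the constant matrix H = [[12, -2], [-2, 4]].
det(H) = 44, tr(H) = 16.
det(H) > 0 and tr(H) > 0, so H is positive definite everywhere: convex.

convex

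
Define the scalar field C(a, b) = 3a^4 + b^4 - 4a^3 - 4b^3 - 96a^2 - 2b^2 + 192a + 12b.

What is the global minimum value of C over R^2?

C(a,b) separates as P(a) + Q(b), so its minimum is min P + min Q.
P'(a) = 12(a - 4)(a - 1)(a + 4) vanishes at a ∈ {-4, 1, 4}; Q'(b) = 4(b - 3)(b - 1)(b + 1) vanishes at b ∈ {-1, 1, 3}.
Local minima of P (where P''>0): P(-4)=-1280, P(4)=-256. Local minima of Q: Q(-1)=-9, Q(3)=-9.
So the global minimum of C is P(-4) + Q(-1) = -1280 − 9 = -1289, attained at (-4, -1).

-1289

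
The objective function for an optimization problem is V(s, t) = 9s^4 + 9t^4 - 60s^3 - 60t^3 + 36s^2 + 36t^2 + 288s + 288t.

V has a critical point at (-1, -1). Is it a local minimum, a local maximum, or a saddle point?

local minimum

The mixed partial ∂²V/∂s∂t is 0, so the Hessian at any point is diag(V_ss, V_tt) = diag(36(3s^2 - 10s + 2), 36(3t^2 - 10t + 2)).
At (-1, -1): H = diag(540, 540).
Both eigenvalues are positive, so H is positive definite: a local minimum.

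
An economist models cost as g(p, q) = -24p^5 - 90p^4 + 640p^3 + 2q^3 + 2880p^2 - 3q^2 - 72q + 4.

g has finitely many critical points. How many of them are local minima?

g separates as a function of p plus a function of q, so ∇g=0 decouples.
∂g/∂p = -120p(p - 4)(p + 3)(p + 4) = 0 at p ∈ {-4, -3, 0, 4}; ∂g/∂q = 6(q - 4)(q + 3) = 0 at q ∈ {-3, 4}.
The Hessian is diagonal: diag(g_pp, g_qq). Second derivatives: g_pp(-4)=3840, g_pp(-3)=-2520, g_pp(0)=5760, g_pp(4)=-26880; g_qq(-3)=-42, g_qq(4)=42.
Local minima occur where both diagonal entries positive: (-4, 4), (0, 4). Count: 2.

2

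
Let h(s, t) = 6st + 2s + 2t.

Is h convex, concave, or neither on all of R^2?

neither

h is quadratic, so its Hessian is the constant matrix H = [[0, 6], [6, 0]].
det(H) = -36, tr(H) = 0.
det(H) < 0, so H is indefinite: neither convex nor concave.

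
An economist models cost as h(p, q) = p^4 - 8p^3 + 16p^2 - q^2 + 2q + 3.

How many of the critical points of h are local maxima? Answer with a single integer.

h separates as a function of p plus a function of q, so ∇h=0 decouples.
∂h/∂p = 4p(p - 4)(p - 2) = 0 at p ∈ {0, 2, 4}; ∂h/∂q = -2(q - 1) = 0 at q ∈ {1}.
The Hessian is diagonal: diag(h_pp, h_qq). Second derivatives: h_pp(0)=32, h_pp(2)=-16, h_pp(4)=32; h_qq(1)=-2.
Local maxima occur where both diagonal entries negative: (2, 1). Count: 1.

1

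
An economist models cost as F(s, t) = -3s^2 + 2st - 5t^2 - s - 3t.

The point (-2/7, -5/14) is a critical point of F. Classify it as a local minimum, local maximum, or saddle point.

The Hessian of F is constant: H = [[-6, 2], [2, -10]].
det(H) = (-6)·(-10) − 2² = 56.
det(H) > 0 and tr(H) = -16 < 0, so H is negative definite and the point is a local maximum.

local maximum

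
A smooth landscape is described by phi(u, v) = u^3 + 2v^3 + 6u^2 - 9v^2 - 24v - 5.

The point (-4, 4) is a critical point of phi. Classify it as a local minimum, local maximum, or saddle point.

saddle point

The mixed partial ∂²phi/∂u∂v is 0, so the Hessian at any point is diag(phi_uu, phi_vv) = diag(6(u + 2), 6(2v - 3)).
At (-4, 4): H = diag(-12, 30).
The eigenvalues have opposite signs, so H is indefinite: a saddle point.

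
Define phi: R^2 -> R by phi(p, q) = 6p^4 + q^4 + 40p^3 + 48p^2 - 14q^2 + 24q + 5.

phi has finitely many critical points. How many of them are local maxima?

1

phi separates as a function of p plus a function of q, so ∇phi=0 decouples.
∂phi/∂p = 24p(p + 1)(p + 4) = 0 at p ∈ {-4, -1, 0}; ∂phi/∂q = 4(q - 2)(q - 1)(q + 3) = 0 at q ∈ {-3, 1, 2}.
The Hessian is diagonal: diag(phi_pp, phi_qq). Second derivatives: phi_pp(-4)=288, phi_pp(-1)=-72, phi_pp(0)=96; phi_qq(-3)=80, phi_qq(1)=-16, phi_qq(2)=20.
Local maxima occur where both diagonal entries negative: (-1, 1). Count: 1.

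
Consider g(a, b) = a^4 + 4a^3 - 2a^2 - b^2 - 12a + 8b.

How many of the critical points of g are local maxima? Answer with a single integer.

g separates as a function of a plus a function of b, so ∇g=0 decouples.
∂g/∂a = 4(a - 1)(a + 1)(a + 3) = 0 at a ∈ {-3, -1, 1}; ∂g/∂b = -2(b - 4) = 0 at b ∈ {4}.
The Hessian is diagonal: diag(g_aa, g_bb). Second derivatives: g_aa(-3)=32, g_aa(-1)=-16, g_aa(1)=32; g_bb(4)=-2.
Local maxima occur where both diagonal entries negative: (-1, 4). Count: 1.

1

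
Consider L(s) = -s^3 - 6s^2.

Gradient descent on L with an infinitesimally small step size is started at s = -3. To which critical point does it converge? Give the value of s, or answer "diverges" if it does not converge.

L'(s) = -3s(s + 4), so L'(-3) = 9.
Gradient descent moves in the -L' direction, i.e. s is decreasing.
The nearest critical point in that direction is s = -4, where L'' = 12 > 0 (a local minimum). The iterate converges there.

-4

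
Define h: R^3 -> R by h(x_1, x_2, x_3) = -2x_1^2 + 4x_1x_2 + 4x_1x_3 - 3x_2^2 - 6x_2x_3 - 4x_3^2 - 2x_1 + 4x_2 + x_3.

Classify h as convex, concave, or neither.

h is quadratic, so its Hessian is the constant matrix H = [[-4, 4, 4], [4, -6, -6], [4, -6, -8]].
Leading principal minors: -4, 8, -16.
Signs alternate −, +, − ⇒ H ≺ 0 ⇒ concave.

concave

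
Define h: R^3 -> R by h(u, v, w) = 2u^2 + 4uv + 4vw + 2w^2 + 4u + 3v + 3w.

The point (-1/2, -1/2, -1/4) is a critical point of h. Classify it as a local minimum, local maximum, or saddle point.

The Hessian is constant: H = [[4, 4, 0], [4, 0, 4], [0, 4, 4]].
Leading principal minors: Δ₁ = 4, Δ₂ = -16, Δ₃ = -128.
The minors fit neither the all-positive nor the alternating-sign pattern, so H is indefinite: a saddle point.

saddle point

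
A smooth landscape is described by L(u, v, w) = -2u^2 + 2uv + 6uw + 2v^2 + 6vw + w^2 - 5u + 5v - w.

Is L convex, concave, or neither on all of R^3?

neither

L is quadratic, so its Hessian is the constant matrix H = [[-4, 2, 6], [2, 4, 6], [6, 6, 2]].
Leading principal minors: -4, -20, 104.
Neither pattern holds ⇒ H is indefinite ⇒ neither convex nor concave.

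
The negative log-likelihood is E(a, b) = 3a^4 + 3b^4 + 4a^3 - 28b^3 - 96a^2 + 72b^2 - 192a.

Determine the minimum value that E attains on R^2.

E(a,b) separates as P(a) + Q(b), so its minimum is min P + min Q.
P'(a) = 12(a - 4)(a + 1)(a + 4) vanishes at a ∈ {-4, -1, 4}; Q'(b) = 12b(b - 4)(b - 3) vanishes at b ∈ {0, 3, 4}.
Local minima of P (where P''>0): P(-4)=-256, P(4)=-1280. Local minima of Q: Q(0)=0, Q(4)=128.
So the global minimum of E is P(4) + Q(0) = -1280 + 0 = -1280, attained at (4, 0).

-1280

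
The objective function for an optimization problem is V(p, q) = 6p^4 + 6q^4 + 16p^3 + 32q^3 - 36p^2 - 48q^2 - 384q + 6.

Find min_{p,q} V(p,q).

-872

V(p,q) separates as A(p) + B(q) + 6, so its minimum is min A + min B + 6.
A'(p) = 24p(p - 1)(p + 3) vanishes at p ∈ {-3, 0, 1}; B'(q) = 24(q - 2)(q + 2)(q + 4) vanishes at q ∈ {-4, -2, 2}.
Local minima of A (where A''>0): A(-3)=-270, A(1)=-14. Local minima of B: B(-4)=256, B(2)=-608.
So the global minimum of V is A(-3) + B(2) + 6 = -270 − 608 + 6 = -872, attained at (-3, 2).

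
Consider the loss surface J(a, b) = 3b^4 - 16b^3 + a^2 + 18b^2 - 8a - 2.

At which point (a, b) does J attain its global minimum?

J(a,b) separates as P(a) + Q(b) − 2, so its minimum is min P + min Q − 2.
P'(a) = 2a - 8 vanishes at a ∈ {4}; Q'(b) = 12b(b - 3)(b - 1) vanishes at b ∈ {0, 1, 3}.
Local minima of P (where P''>0): P(4)=-16. Local minima of Q: Q(0)=0, Q(3)=-27.
So the global minimum of J is P(4) + Q(3) − 2 = -16 − 27 − 2 = -45, attained at (4, 3).

(4, 3)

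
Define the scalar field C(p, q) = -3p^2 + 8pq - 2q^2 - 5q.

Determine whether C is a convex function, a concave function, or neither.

C is quadratic, so its Hessian is the constant matrix H = [[-6, 8], [8, -4]].
det(H) = -40, tr(H) = -10.
det(H) < 0, so H is indefinite: neither convex nor concave.

neither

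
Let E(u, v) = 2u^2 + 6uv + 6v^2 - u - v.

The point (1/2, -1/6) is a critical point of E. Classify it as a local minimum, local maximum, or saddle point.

local minimum

The Hessian of E is constant: H = [[4, 6], [6, 12]].
det(H) = 4·12 − 6² = 12.
det(H) > 0 and tr(H) = 16 > 0, so H is positive definite and the point is a local minimum.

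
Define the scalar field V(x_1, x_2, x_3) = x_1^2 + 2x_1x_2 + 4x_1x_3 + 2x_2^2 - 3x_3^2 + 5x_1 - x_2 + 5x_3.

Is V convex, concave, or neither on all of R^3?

neither

V is quadratic, so its Hessian is the constant matrix H = [[2, 2, 4], [2, 4, 0], [4, 0, -6]].
Leading principal minors: 2, 4, -88.
Neither pattern holds ⇒ H is indefinite ⇒ neither convex nor concave.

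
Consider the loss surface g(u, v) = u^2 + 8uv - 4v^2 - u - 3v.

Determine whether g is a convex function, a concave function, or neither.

g is quadratic, so its Hessian is the constant matrix H = [[2, 8], [8, -8]].
det(H) = -80, tr(H) = -6.
det(H) < 0, so H is indefinite: neither convex nor concave.

neither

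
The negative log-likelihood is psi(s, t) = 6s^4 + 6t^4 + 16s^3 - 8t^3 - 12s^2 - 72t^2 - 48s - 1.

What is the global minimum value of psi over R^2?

psi(s,t) separates as P(s) + Q(t) − 1, so its minimum is min P + min Q − 1.
P'(s) = 24(s - 1)(s + 1)(s + 2) vanishes at s ∈ {-2, -1, 1}; Q'(t) = 24t(t - 3)(t + 2) vanishes at t ∈ {-2, 0, 3}.
Local minima of P (where P''>0): P(-2)=16, P(1)=-38. Local minima of Q: Q(-2)=-128, Q(3)=-378.
So the global minimum of psi is P(1) + Q(3) − 1 = -38 − 378 − 1 = -417, attained at (1, 3).

-417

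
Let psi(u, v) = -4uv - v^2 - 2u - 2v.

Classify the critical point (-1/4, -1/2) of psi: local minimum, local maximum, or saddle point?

The Hessian of psi is constant: H = [[0, -4], [-4, -2]].
det(H) = 0·(-2) − (-4)² = -16.
Since det(H) < 0, H is indefinite and the critical point is a saddle point.

saddle point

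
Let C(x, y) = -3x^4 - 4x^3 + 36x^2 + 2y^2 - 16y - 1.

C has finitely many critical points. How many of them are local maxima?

0

C separates as a function of x plus a function of y, so ∇C=0 decouples.
∂C/∂x = -12x(x - 2)(x + 3) = 0 at x ∈ {-3, 0, 2}; ∂C/∂y = 4(y - 4) = 0 at y ∈ {4}.
The Hessian is diagonal: diag(C_xx, C_yy). Second derivatives: C_xx(-3)=-180, C_xx(0)=72, C_xx(2)=-120; C_yy(4)=4.
Local maxima occur where both diagonal entries negative: none. Count: 0.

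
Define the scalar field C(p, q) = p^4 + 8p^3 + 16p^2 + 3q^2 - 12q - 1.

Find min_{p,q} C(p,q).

C(p,q) separates as A(p) + B(q) − 1, so its minimum is min A + min B − 1.
A'(p) = 4p(p + 2)(p + 4) vanishes at p ∈ {-4, -2, 0}; B'(q) = 6q - 12 vanishes at q ∈ {2}.
Local minima of A (where A''>0): A(-4)=0, A(0)=0. Local minima of B: B(2)=-12.
So the global minimum of C is A(-4) + B(2) − 1 = 0 − 12 − 1 = -13, attained at (-4, 2).

-13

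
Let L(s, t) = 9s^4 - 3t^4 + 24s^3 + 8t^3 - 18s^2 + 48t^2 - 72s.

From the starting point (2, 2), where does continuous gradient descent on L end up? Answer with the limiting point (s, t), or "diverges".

(1, 0)

L is separable, so gradient descent decouples: s follows -∂L/∂s, t follows -∂L/∂t.
∂L/∂s = 36(s - 1)(s + 1)(s + 2); at s=2 this is 432, so s decreases.
∂L/∂t = -12t(t - 4)(t + 2); at t=2 this is 192, so t decreases.
s converges to its nearest critical value 1 (a local min of the s-part); t converges to 0. The iterate converges to (1, 0).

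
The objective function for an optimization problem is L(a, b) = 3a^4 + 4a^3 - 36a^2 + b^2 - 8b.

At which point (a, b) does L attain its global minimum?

L(a,b) separates as P(a) + Q(b), so its minimum is min P + min Q.
P'(a) = 12a(a - 2)(a + 3) vanishes at a ∈ {-3, 0, 2}; Q'(b) = 2b - 8 vanishes at b ∈ {4}.
Local minima of P (where P''>0): P(-3)=-189, P(2)=-64. Local minima of Q: Q(4)=-16.
So the global minimum of L is P(-3) + Q(4) = -189 − 16 = -205, attained at (-3, 4).

(-3, 4)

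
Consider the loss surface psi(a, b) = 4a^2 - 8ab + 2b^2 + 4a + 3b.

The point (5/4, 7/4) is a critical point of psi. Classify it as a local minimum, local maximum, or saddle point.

saddle point

The Hessian of psi is constant: H = [[8, -8], [-8, 4]].
det(H) = 8·4 − (-8)² = -32.
Since det(H) < 0, H is indefinite and the critical point is a saddle point.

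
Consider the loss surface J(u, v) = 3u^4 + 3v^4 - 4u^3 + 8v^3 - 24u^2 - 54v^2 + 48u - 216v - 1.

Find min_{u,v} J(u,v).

J(u,v) separates as P(u) + Q(v) − 1, so its minimum is min P + min Q − 1.
P'(u) = 12(u - 2)(u - 1)(u + 2) vanishes at u ∈ {-2, 1, 2}; Q'(v) = 12(v - 3)(v + 2)(v + 3) vanishes at v ∈ {-3, -2, 3}.
Local minima of P (where P''>0): P(-2)=-112, P(2)=16. Local minima of Q: Q(-3)=189, Q(3)=-675.
So the global minimum of J is P(-2) + Q(3) − 1 = -112 − 675 − 1 = -788, attained at (-2, 3).

-788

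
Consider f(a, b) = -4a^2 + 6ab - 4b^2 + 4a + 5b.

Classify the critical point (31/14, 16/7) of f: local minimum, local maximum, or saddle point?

The Hessian of f is constant: H = [[-8, 6], [6, -8]].
det(H) = (-8)·(-8) − 6² = 28.
det(H) > 0 and tr(H) = -16 < 0, so H is negative definite and the point is a local maximum.

local maximum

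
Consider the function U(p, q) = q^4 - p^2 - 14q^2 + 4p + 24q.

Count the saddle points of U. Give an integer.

U separates as a function of p plus a function of q, so ∇U=0 decouples.
∂U/∂p = -2(p - 2) = 0 at p ∈ {2}; ∂U/∂q = 4(q - 2)(q - 1)(q + 3) = 0 at q ∈ {-3, 1, 2}.
The Hessian is diagonal: diag(U_pp, U_qq). Second derivatives: U_pp(2)=-2; U_qq(-3)=80, U_qq(1)=-16, U_qq(2)=20.
Saddle points occur where the two diagonal entries have opposite signs: (2, -3), (2, 2). Count: 2.

2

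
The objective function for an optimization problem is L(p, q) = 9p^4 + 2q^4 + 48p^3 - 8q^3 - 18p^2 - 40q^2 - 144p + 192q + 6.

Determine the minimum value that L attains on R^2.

L(p,q) separates as A(p) + B(q) + 6, so its minimum is min A + min B + 6.
A'(p) = 36(p - 1)(p + 1)(p + 4) vanishes at p ∈ {-4, -1, 1}; B'(q) = 8(q - 4)(q - 2)(q + 3) vanishes at q ∈ {-3, 2, 4}.
Local minima of A (where A''>0): A(-4)=-480, A(1)=-105. Local minima of B: B(-3)=-558, B(4)=128.
So the global minimum of L is A(-4) + B(-3) + 6 = -480 − 558 + 6 = -1032, attained at (-4, -3).

-1032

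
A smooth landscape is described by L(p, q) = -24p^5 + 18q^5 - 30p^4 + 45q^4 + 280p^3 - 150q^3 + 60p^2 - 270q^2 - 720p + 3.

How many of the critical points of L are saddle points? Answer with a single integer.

L separates as a function of p plus a function of q, so ∇L=0 decouples.
∂L/∂p = -120(p - 2)(p - 1)(p + 1)(p + 3) = 0 at p ∈ {-3, -1, 1, 2}; ∂L/∂q = 90q(q - 2)(q + 1)(q + 3) = 0 at q ∈ {-3, -1, 0, 2}.
The Hessian is diagonal: diag(L_pp, L_qq). Second derivatives: L_pp(-3)=4800, L_pp(-1)=-1440, L_pp(1)=960, L_pp(2)=-1800; L_qq(-3)=-2700, L_qq(-1)=540, L_qq(0)=-540, L_qq(2)=2700.
Saddle points occur where the two diagonal entries have opposite signs: (-3, -3), (-3, 0), (-1, -1), (-1, 2), (1, -3), (1, 0), (2, -1), (2, 2). Count: 8.

8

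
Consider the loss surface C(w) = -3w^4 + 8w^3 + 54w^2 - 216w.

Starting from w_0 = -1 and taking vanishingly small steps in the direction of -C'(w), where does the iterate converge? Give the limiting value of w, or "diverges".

2

C'(w) = -12(w - 3)(w - 2)(w + 3), so C'(-1) = -288.
Gradient descent moves in the -C' direction, i.e. w is increasing.
The nearest critical point in that direction is w = 2, where C'' = 60 > 0 (a local minimum). The iterate converges there.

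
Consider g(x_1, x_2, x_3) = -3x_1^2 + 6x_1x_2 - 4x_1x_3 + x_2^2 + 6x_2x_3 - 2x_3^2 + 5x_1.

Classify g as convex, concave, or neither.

neither

g is quadratic, so its Hessian is the constant matrix H = [[-6, 6, -4], [6, 2, 6], [-4, 6, -4]].
Leading principal minors: -6, -48, 88.
Neither pattern holds ⇒ H is indefinite ⇒ neither convex nor concave.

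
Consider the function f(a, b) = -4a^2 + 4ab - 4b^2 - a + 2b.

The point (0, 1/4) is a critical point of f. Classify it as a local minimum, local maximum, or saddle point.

local maximum

The Hessian of f is constant: H = [[-8, 4], [4, -8]].
det(H) = (-8)·(-8) − 4² = 48.
det(H) > 0 and tr(H) = -16 < 0, so H is negative definite and the point is a local maximum.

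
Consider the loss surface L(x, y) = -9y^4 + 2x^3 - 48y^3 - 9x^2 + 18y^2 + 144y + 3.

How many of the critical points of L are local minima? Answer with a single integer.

L separates as a function of x plus a function of y, so ∇L=0 decouples.
∂L/∂x = 6x(x - 3) = 0 at x ∈ {0, 3}; ∂L/∂y = -36(y - 1)(y + 1)(y + 4) = 0 at y ∈ {-4, -1, 1}.
The Hessian is diagonal: diag(L_xx, L_yy). Second derivatives: L_xx(0)=-18, L_xx(3)=18; L_yy(-4)=-540, L_yy(-1)=216, L_yy(1)=-360.
Local minima occur where both diagonal entries positive: (3, -1). Count: 1.

1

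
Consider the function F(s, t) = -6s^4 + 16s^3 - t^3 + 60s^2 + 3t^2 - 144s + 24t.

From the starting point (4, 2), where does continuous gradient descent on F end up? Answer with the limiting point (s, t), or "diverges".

diverges

F is separable, so gradient descent decouples: s follows -∂F/∂s, t follows -∂F/∂t.
∂F/∂s = -24(s - 3)(s - 1)(s + 2); at s=4 this is -432, so s increases.
∂F/∂t = -3(t - 4)(t + 2); at t=2 this is 24, so t decreases.
The s-coordinate has no critical point in that direction and runs off to infinity.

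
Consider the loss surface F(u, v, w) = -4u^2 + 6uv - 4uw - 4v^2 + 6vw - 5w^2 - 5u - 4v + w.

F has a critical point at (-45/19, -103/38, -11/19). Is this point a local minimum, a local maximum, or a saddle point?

local maximum

The Hessian is constant: H = [[-8, 6, -4], [6, -8, 6], [-4, 6, -10]].
Leading principal minors: Δ₁ = -8, Δ₂ = 28, Δ₃ = -152.
The minors alternate sign starting negative (−, +, −), so H is negative definite: a local maximum.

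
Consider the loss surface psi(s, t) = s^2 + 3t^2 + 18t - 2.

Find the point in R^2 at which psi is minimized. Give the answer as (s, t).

(0, -3)

psi(s,t) separates as P(s) + Q(t) − 2, so its minimum is min P + min Q − 2.
P'(s) = 2s vanishes at s ∈ {0}; Q'(t) = 6(t + 3) vanishes at t ∈ {-3}.
Local minima of P (where P''>0): P(0)=0. Local minima of Q: Q(-3)=-27.
So the global minimum of psi is P(0) + Q(-3) − 2 = 0 − 27 − 2 = -29, attained at (0, -3).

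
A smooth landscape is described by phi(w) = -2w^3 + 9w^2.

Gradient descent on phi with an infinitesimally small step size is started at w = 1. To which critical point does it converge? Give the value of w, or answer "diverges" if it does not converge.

0

phi'(w) = -6w(w - 3), so phi'(1) = 12.
Gradient descent moves in the -phi' direction, i.e. w is decreasing.
The nearest critical point in that direction is w = 0, where phi'' = 18 > 0 (a local minimum). The iterate converges there.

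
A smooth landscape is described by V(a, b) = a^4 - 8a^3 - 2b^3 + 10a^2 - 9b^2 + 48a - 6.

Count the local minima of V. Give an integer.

2

V separates as a function of a plus a function of b, so ∇V=0 decouples.
∂V/∂a = 4(a - 4)(a - 3)(a + 1) = 0 at a ∈ {-1, 3, 4}; ∂V/∂b = -6b(b + 3) = 0 at b ∈ {-3, 0}.
The Hessian is diagonal: diag(V_aa, V_bb). Second derivatives: V_aa(-1)=80, V_aa(3)=-16, V_aa(4)=20; V_bb(-3)=18, V_bb(0)=-18.
Local minima occur where both diagonal entries positive: (-1, -3), (4, -3). Count: 2.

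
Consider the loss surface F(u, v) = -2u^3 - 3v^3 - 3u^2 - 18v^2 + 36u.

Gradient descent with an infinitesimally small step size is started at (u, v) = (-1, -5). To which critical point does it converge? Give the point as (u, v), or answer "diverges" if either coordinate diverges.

(-3, -4)

F is separable, so gradient descent decouples: u follows -∂F/∂u, v follows -∂F/∂v.
∂F/∂u = -6(u - 2)(u + 3); at u=-1 this is 36, so u decreases.
∂F/∂v = -9v(v + 4); at v=-5 this is -45, so v increases.
u converges to its nearest critical value -3 (a local min of the u-part); v converges to -4. The iterate converges to (-3, -4).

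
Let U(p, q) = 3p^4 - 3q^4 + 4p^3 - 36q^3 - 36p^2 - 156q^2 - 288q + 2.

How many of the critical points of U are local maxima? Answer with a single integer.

U separates as a function of p plus a function of q, so ∇U=0 decouples.
∂U/∂p = 12p(p - 2)(p + 3) = 0 at p ∈ {-3, 0, 2}; ∂U/∂q = -12(q + 2)(q + 3)(q + 4) = 0 at q ∈ {-4, -3, -2}.
The Hessian is diagonal: diag(U_pp, U_qq). Second derivatives: U_pp(-3)=180, U_pp(0)=-72, U_pp(2)=120; U_qq(-4)=-24, U_qq(-3)=12, U_qq(-2)=-24.
Local maxima occur where both diagonal entries negative: (0, -4), (0, -2). Count: 2.

2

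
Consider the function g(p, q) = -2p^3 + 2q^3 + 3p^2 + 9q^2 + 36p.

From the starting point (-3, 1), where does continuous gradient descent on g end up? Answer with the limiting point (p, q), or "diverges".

(-2, 0)

g is separable, so gradient descent decouples: p follows -∂g/∂p, q follows -∂g/∂q.
∂g/∂p = -6(p - 3)(p + 2); at p=-3 this is -36, so p increases.
∂g/∂q = 6q(q + 3); at q=1 this is 24, so q decreases.
p converges to its nearest critical value -2 (a local min of the p-part); q converges to 0. The iterate converges to (-2, 0).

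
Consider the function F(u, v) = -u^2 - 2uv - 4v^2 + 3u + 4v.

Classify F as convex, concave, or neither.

concave

F is quadratic, so its Hessian is the constant matrix H = [[-2, -2], [-2, -8]].
det(H) = 12, tr(H) = -10.
det(H) > 0 and tr(H) < 0, so H is negative definite everywhere: concave.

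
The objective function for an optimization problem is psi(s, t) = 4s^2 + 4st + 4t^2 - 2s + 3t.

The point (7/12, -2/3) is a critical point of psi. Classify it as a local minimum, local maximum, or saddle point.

The Hessian of psi is constant: H = [[8, 4], [4, 8]].
det(H) = 8·8 − 4² = 48.
det(H) > 0 and tr(H) = 16 > 0, so H is positive definite and the point is a local minimum.

local minimum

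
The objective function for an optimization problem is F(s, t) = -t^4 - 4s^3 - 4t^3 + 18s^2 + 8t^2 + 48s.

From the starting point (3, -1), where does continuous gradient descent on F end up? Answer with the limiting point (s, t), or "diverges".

(-1, 0)

F is separable, so gradient descent decouples: s follows -∂F/∂s, t follows -∂F/∂t.
∂F/∂s = -12(s - 4)(s + 1); at s=3 this is 48, so s decreases.
∂F/∂t = -4t(t - 1)(t + 4); at t=-1 this is -24, so t increases.
s converges to its nearest critical value -1 (a local min of the s-part); t converges to 0. The iterate converges to (-1, 0).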